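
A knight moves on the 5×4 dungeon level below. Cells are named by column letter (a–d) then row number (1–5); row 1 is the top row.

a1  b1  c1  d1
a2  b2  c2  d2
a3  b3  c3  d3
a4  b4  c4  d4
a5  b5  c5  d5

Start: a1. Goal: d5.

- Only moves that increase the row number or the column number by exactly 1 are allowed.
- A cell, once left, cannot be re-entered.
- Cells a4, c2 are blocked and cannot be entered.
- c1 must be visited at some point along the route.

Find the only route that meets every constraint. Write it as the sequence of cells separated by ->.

a1 -> b1 -> c1 -> d1 -> d2 -> d3 -> d4 -> d5

Moves only go right or down, so the column and row indices never decrease.
Route from a1: right 3 to d1, down 4 to d5 — 7 moves in all.
Check: all required cells visited.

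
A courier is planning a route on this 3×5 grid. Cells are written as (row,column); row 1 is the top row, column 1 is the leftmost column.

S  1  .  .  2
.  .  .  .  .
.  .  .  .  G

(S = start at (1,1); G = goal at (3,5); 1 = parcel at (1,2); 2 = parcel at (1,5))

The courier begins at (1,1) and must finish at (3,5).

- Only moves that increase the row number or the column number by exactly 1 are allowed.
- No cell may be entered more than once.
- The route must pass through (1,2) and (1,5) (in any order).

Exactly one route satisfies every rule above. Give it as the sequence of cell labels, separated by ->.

(1,1) -> (1,2) -> (1,3) -> (1,4) -> (1,5) -> (2,5) -> (3,5)

Moves only go right or down, so the column and row indices never decrease.
Route from (1,1): right 4 to (1,5), down 2 to (3,5) — 6 moves in all.
Check: all required cells visited.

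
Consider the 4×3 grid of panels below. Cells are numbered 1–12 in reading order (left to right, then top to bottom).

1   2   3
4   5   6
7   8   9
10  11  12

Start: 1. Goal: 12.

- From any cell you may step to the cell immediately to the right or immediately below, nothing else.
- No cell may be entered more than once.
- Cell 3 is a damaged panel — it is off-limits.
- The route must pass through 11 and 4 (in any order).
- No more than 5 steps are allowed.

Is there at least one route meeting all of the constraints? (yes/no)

yes

One route that works: 1 → 4 → 7 → 10 → 11 → 12.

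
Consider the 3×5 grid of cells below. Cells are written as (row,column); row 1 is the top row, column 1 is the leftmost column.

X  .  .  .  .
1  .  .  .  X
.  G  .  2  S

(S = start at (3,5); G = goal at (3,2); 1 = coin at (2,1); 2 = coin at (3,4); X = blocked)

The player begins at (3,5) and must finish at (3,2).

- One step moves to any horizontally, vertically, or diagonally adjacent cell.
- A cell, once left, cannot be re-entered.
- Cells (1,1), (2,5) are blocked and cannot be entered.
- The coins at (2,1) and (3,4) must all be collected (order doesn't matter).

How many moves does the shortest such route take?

5

Any route passes through (2,1) and (3,4) in some order between (3,5) and (3,2). Summing Chebyshev distances along each leg and taking the cheapest ordering ((3,5) → (3,4) → (2,1) → (3,2)) gives a lower bound of 1 + 3 + 1 = 5 moves.
A route of 5 moves achieves this: (3,5) → (3,4) → (2,3) → (1,2) → (2,1) → (3,2).
Since 5 matches the lower bound, it is optimal.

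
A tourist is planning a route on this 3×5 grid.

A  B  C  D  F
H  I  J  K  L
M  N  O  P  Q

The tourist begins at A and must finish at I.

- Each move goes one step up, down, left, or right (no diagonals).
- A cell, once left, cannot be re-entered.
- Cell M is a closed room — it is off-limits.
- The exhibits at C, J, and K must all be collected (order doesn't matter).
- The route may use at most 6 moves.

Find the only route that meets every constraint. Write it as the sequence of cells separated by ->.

A -> B -> C -> D -> K -> J -> I

The budget equals the shortest possible length, so every move has to be on a shortest route through the required cells.
Route from A: 3× right (reaching D), down to K, 2× left (reaching I) — 6 moves in all.
Check: all required cells visited; 6 ≤ 6 moves.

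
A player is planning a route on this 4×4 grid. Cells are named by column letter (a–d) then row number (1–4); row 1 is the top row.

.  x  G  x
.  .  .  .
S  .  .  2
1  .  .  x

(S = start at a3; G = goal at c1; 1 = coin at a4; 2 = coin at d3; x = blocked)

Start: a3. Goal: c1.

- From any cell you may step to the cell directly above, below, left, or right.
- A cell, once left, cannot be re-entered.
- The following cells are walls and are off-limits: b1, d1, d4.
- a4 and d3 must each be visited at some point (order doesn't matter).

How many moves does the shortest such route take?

Any route passes through a4 and d3 in some order between a3 and c1. Summing Manhattan distances along each leg and taking the cheapest ordering (a3 → a4 → d3 → c1) gives a lower bound of 1 + 4 + 3 = 8 moves.
A route of 8 moves achieves this: a3 → a4 → b4 → b3 → c3 → d3 → d2 → c2 → c1.
Since 8 matches the lower bound, it is optimal.

8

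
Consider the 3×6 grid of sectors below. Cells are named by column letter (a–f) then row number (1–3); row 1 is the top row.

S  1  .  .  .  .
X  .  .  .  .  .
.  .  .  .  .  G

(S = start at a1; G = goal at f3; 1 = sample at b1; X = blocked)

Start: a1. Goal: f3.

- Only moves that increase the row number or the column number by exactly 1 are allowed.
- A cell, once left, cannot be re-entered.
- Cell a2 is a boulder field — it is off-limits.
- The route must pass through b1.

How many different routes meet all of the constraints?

A right/down-only route from a1 to f3 makes exactly 2 down-moves and 5 right-moves in some order.
With no other constraints that would be C(7,2) = 21 routes.
Split at b1 and multiply the segment counts (each segment already excludes blocked cells): a1→b1: 1; b1→f3: 15; product = 15.
That gives 15 routes.

15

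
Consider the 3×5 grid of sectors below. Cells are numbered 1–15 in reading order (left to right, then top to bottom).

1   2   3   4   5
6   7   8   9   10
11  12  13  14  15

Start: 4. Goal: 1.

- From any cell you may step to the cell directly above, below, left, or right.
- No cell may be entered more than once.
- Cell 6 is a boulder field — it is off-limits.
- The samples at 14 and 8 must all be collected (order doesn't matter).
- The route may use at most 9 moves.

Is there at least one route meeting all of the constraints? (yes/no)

yes

One route that works: 4 → 9 → 14 → 13 → 8 → 3 → 2 → 1.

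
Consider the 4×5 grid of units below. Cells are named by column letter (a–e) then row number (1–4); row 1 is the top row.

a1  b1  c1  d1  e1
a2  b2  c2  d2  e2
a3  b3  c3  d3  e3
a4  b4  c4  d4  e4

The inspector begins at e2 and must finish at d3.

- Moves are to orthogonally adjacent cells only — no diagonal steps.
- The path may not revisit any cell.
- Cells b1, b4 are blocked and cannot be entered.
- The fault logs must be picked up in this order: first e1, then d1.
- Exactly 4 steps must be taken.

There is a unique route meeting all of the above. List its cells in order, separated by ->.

The waypoints must appear in the order e1, d1, with no cell reused.
Route from e2: up to e1, left to d1, 2× down (reaching d3) — 4 moves in all.
Check: order respected (e1 at step 1, d1 at step 2); 4 moves as required.

e2 -> e1 -> d1 -> d2 -> d3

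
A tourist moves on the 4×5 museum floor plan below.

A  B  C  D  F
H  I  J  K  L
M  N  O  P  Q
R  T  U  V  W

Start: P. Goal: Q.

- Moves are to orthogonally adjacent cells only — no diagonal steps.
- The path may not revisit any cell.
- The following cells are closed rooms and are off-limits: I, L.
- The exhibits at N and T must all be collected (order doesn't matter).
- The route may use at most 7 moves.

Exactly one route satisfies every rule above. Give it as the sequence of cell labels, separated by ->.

Any route must reach N and T and still end at Q within 7 moves, so the order of the required stops is forced.
Route from P: left 2 to N, down 1 to T, right 3 to W, up 1 to Q — 7 moves in all.
Check: all required cells visited; 7 ≤ 7 moves.

P -> O -> N -> T -> U -> V -> W -> Q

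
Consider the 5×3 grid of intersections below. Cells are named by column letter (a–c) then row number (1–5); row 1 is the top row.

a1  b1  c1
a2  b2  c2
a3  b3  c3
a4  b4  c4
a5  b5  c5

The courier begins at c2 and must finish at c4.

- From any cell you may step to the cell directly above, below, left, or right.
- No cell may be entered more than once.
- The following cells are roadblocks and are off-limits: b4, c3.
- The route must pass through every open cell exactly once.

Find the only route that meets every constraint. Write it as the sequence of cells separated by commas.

Need to visit all 13 open cells exactly once, starting at c2 and ending at c4.
Route from c2: up to c1, 2× left (reaching a1), down to a2, right to b2, down to b3, left to a3, 2× down (reaching a5), 2× right (reaching c5), up to c4 — 12 moves in all.
Check: all 13 open cells covered.

c2, c1, b1, a1, a2, b2, b3, a3, a4, a5, b5, c5, c4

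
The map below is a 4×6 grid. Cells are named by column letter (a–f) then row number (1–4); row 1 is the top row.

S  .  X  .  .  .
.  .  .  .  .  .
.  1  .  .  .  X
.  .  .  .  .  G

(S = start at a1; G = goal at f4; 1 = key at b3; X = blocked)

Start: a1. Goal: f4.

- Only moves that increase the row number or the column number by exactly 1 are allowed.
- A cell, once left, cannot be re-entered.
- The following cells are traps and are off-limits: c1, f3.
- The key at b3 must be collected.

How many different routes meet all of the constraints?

A right/down-only route from a1 to f4 makes exactly 3 down-moves and 5 right-moves in some order.
With no other constraints that would be C(8,3) = 56 routes.
Split at b3 and multiply the segment counts (each segment already excludes blocked cells): a1→b3: 3; b3→f4: 4; product = 12.
That gives 12 routes.

12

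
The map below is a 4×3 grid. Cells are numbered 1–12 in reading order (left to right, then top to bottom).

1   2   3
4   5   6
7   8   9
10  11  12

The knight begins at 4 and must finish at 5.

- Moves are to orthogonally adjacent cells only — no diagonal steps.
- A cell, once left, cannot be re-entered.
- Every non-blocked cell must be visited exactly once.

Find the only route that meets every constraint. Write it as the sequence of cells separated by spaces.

Need to visit all 12 open cells exactly once, starting at 4 and ending at 5.
Cell 10 has only two open neighbours (7 and 11), so the path must pass straight through it: one of those is the cell it's entered from and the other is where it exits.
Route from 4: up 1 to 1, right 2 to 3, down 3 to 12, left 2 to 10, up 1 to 7, right 1 to 8, up 1 to 5 — 11 moves in all.
Check: all 12 open cells covered.

4 1 2 3 6 9 12 11 10 7 8 5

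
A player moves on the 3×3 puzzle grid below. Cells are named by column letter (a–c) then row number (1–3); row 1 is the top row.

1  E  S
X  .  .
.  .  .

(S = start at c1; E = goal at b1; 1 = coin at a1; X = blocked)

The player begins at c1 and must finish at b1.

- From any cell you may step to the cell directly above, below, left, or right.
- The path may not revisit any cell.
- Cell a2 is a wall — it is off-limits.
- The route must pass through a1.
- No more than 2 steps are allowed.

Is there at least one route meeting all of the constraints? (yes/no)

no

a1 must be visited but has only one open neighbour (b1), and it is neither the start nor the goal — the route would have to enter and leave through b1, re-entering it.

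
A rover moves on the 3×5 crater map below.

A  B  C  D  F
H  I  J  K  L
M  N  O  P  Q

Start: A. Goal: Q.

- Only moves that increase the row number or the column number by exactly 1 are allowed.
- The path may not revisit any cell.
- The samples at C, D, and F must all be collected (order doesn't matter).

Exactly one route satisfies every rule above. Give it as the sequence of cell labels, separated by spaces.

Moves only go right or down, so the column and row indices never decrease.
Route from A: right 4 to F, down 2 to Q — 6 moves in all.
Check: all required cells visited.

A B C D F L Q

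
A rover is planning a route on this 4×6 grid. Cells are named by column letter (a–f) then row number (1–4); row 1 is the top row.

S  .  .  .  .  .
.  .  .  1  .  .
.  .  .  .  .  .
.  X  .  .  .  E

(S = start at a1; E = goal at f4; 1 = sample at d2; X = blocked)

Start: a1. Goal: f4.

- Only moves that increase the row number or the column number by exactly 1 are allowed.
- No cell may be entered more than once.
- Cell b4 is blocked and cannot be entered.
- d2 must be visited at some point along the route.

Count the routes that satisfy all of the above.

24

A right/down-only route from a1 to f4 makes exactly 3 down-moves and 5 right-moves in some order.
With no other constraints that would be C(8,3) = 56 routes.
Split at d2 and multiply the segment counts (each segment already excludes blocked cells): a1→d2: 4; d2→f4: 6; product = 24.
That gives 24 routes.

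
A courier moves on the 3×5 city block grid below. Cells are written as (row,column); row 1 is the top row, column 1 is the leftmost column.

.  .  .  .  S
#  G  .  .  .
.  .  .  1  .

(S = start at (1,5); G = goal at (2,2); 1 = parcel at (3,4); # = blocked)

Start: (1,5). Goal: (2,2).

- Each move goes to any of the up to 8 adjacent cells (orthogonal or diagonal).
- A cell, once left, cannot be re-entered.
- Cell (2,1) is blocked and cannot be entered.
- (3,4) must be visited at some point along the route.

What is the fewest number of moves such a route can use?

4

Any route passes through (3,4) somewhere between (1,5) and (2,2). Summing Chebyshev distances along the two legs ((1,5) → (3,4) → (2,2)) gives a lower bound of 2 + 2 = 4 moves.
A route of 4 moves achieves this: (1,5) → (2,4) → (3,4) → (2,3) → (2,2).
Since 4 matches the lower bound, it is optimal.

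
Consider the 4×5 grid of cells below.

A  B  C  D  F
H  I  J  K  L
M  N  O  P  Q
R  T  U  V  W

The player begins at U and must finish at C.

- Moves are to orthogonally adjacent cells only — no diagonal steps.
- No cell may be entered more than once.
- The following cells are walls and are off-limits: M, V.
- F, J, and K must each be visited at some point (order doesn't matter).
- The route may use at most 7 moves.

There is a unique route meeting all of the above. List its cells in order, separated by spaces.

The budget equals the shortest possible length, so every move has to be on a shortest route through the required cells.
Route from U: 2× up (reaching J), 2× right (reaching L), up to F, 2× left (reaching C) — 7 moves in all.
Check: all required cells visited; 7 ≤ 7 moves.

U O J K L F D C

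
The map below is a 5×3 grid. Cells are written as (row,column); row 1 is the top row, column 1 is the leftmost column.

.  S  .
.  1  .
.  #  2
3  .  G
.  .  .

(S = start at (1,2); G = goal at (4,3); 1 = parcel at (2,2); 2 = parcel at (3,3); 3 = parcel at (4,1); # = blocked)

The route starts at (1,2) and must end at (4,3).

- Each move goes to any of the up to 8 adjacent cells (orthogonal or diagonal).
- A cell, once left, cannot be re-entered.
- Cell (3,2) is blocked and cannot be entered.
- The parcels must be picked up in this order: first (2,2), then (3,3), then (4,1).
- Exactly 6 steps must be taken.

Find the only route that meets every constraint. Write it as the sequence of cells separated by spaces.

The waypoints must appear in the order (2,2), (3,3), (4,1), with no cell reused.
Route from (1,2): down 1 to (2,2), down-right 1 to (3,3), down-left 1 to (4,2), left 1 to (4,1), down-right 1 to (5,2), up-right 1 to (4,3) — 6 moves in all.
Check: order respected (1 at step 1, 2 at step 2, 3 at step 4); 6 moves as required.

(1,2) (2,2) (3,3) (4,2) (4,1) (5,2) (4,3)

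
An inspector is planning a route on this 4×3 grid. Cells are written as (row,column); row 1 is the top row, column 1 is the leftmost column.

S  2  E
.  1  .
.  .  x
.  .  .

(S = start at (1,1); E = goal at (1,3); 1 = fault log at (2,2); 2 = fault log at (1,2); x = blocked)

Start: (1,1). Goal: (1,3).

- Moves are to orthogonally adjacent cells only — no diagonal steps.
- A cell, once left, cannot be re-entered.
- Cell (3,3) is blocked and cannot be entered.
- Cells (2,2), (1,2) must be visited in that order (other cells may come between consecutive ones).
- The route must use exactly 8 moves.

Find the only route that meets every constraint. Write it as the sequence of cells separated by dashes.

The waypoints must appear in the order (2,2), (1,2), with no cell reused.
Route from (1,1): down 3 to (4,1), right 1 to (4,2), up 3 to (1,2), right 1 to (1,3) — 8 moves in all.
Check: order respected (1 at step 6, 2 at step 7); 8 moves as required.

(1,1) - (2,1) - (3,1) - (4,1) - (4,2) - (3,2) - (2,2) - (1,2) - (1,3)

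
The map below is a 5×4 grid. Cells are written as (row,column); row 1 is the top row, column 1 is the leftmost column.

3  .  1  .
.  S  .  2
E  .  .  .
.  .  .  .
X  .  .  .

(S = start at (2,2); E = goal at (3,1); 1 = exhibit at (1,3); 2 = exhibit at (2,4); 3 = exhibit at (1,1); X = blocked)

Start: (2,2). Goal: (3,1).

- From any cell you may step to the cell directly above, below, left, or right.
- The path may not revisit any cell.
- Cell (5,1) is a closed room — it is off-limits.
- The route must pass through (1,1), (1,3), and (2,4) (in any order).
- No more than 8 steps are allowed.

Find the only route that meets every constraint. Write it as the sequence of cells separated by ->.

The 8-move cap with required stops at (1,1), (1,3), (2,4) leaves no slack for detours.
Route from (2,2): 2× right (reaching (2,4)), up to (1,4), 3× left (reaching (1,1)), 2× down (reaching (3,1)) — 8 moves in all.
Check: all required cells visited; 8 ≤ 8 moves.

(2,2) -> (2,3) -> (2,4) -> (1,4) -> (1,3) -> (1,2) -> (1,1) -> (2,1) -> (3,1)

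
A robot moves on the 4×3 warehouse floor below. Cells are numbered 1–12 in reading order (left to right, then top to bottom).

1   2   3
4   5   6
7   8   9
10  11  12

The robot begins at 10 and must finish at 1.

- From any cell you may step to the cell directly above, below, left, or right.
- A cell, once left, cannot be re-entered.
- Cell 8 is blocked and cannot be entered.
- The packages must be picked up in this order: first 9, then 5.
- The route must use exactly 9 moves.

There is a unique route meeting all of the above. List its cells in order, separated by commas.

The waypoints must appear in the order 9, 5, with no cell reused.
Route from 10: 2× right (reaching 12), 3× up (reaching 3), left to 2, down to 5, left to 4, up to 1 — 9 moves in all.
Check: order respected (9 at step 3, 5 at step 7); 9 moves as required.

10, 11, 12, 9, 6, 3, 2, 5, 4, 1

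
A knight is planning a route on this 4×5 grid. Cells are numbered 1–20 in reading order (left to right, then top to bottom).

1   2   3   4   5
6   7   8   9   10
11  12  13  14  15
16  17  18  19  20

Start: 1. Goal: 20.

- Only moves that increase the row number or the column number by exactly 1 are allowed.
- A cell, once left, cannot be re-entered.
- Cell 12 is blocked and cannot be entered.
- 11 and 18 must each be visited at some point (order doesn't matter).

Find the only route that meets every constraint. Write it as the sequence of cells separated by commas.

Moves only go right or down, so the column and row indices never decrease.
Route from 1: 3× down (reaching 16), 4× right (reaching 20) — 7 moves in all.
Check: all required cells visited.

1, 6, 11, 16, 17, 18, 19, 20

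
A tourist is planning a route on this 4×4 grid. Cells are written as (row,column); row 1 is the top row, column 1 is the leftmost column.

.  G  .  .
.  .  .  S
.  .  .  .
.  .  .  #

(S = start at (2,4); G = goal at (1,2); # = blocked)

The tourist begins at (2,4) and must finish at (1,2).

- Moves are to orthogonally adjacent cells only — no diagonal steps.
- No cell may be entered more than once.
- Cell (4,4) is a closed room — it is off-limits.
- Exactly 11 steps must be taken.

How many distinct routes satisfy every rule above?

Need simple routes of exactly 11 moves from (2,4) to (1,2) (Manhattan distance 3, so 4 moves are spent on a detour and 4 undoing it).
Branch systematically from the start, pruning whenever the remaining move budget drops below the Manhattan distance to (1,2) or differs from it in parity. Grouping the completions by first move — via (1,4): 9; via (3,4): 6; via (2,3): 2 — and summing: 9 + 6 + 2 = 17.
That gives 17 routes.

17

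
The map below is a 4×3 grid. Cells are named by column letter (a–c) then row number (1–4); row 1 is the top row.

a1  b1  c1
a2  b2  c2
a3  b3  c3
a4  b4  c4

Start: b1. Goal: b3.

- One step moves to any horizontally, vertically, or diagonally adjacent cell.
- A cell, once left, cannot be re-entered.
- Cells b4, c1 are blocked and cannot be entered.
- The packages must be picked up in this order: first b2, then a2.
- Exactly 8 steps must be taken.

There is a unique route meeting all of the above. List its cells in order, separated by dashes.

The waypoints must appear in the order b2, a2, with no cell reused.
Route from b1: down-right 1 to c2, down 1 to c3, up-left 2 to a1, down 3 to a4, up-right 1 to b3 — 8 moves in all.
Check: order respected (b2 at step 3, a2 at step 5); 8 moves as required.

b1 - c2 - c3 - b2 - a1 - a2 - a3 - a4 - b3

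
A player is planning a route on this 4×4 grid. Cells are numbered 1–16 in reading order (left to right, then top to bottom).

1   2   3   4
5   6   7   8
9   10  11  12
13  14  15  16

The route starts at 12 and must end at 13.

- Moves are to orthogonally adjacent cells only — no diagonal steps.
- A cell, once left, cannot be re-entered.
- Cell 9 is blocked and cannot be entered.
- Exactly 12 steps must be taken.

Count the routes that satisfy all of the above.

7

Need simple routes of exactly 12 moves from 12 to 13 (Manhattan distance 4, so 4 moves are spent on a detour and 4 undoing it).
Enumerating: 12 8 4 3 2 1 5 6 10 11 15 14 13 | 12 8 4 3 2 1 5 6 7 11 15 14 13 | 12 8 4 3 2 1 5 6 7 11 10 14 13 | 12 8 7 3 2 1 5 6 10 11 15 14 13 | 12 16 15 11 7 3 2 1 5 6 10 14 13 | 12 16 15 11 7 8 4 3 2 6 10 14 13 | 12 11 7 8 4 3 2 1 5 6 10 14 13.
That gives 7 routes.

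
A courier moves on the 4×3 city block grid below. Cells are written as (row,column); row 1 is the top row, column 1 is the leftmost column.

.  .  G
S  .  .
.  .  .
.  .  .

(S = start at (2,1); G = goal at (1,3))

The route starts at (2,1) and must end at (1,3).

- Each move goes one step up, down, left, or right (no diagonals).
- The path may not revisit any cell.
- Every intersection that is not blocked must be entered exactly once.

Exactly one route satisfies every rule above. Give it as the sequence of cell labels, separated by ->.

(2,1) -> (1,1) -> (1,2) -> (2,2) -> (3,2) -> (3,1) -> (4,1) -> (4,2) -> (4,3) -> (3,3) -> (2,3) -> (1,3)

Need to visit all 12 open cells exactly once, starting at (2,1) and ending at (1,3).
Cell (4,1) has only two open neighbours ((3,1) and (4,2)), so the path must pass straight through it: one of those is the cell it's entered from and the other is where it exits.
Route from (2,1): up to (1,1), right to (1,2), 2× down (reaching (3,2)), left to (3,1), down to (4,1), 2× right (reaching (4,3)), 3× up (reaching (1,3)) — 11 moves in all.
Check: all 12 open cells covered.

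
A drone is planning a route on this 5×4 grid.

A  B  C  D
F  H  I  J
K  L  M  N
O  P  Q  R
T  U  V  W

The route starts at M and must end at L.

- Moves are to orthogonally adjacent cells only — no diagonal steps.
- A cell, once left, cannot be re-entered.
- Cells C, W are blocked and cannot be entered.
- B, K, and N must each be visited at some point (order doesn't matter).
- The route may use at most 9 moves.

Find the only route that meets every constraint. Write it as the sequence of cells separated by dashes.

The 9-move cap with required stops at B, K, N leaves no slack for detours.
Route from M: right 1 to N, up 1 to J, left 2 to H, up 1 to B, left 1 to A, down 2 to K, right 1 to L — 9 moves in all.
Check: all required cells visited; 9 ≤ 9 moves.

M - N - J - I - H - B - A - F - K - L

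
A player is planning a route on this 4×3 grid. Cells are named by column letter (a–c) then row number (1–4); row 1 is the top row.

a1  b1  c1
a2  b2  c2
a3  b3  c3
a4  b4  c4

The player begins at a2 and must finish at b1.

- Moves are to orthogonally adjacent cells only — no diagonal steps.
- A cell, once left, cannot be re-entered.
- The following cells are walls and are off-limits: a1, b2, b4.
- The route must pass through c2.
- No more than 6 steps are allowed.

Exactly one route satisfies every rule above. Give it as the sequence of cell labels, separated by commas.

The budget equals the shortest possible length, so every move has to be on a shortest route through the required cells.
Route from a2: down to a3, 2× right (reaching c3), 2× up (reaching c1), left to b1 — 6 moves in all.
Check: all required cells visited; 6 ≤ 6 moves.

a2, a3, b3, c3, c2, c1, b1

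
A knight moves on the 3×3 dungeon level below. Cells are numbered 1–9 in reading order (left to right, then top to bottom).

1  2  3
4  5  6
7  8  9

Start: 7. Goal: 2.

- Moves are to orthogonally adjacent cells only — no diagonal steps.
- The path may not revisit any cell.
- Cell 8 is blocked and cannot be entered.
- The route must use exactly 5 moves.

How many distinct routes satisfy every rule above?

1

Need simple routes of exactly 5 moves from 7 to 2 (Manhattan distance 3, so 1 moves are spent on a detour and 1 undoing it).
Enumerating: 7 4 5 6 3 2.
That gives 1 route.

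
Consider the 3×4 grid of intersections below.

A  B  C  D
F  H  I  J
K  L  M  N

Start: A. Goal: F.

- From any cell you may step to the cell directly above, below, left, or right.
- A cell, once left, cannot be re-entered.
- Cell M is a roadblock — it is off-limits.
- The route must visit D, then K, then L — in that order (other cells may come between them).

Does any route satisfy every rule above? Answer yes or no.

Ignoring the required order, 1 revisit-free route from A to F passes through all of D, K, and L; the waypoint orders that occur are D → L → K (1) — never D → K → L.

no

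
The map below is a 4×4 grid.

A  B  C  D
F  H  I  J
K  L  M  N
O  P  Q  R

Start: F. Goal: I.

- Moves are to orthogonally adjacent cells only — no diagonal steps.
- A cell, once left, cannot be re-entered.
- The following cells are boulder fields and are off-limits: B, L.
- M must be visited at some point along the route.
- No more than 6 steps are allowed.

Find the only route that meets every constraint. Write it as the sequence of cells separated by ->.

The budget equals the shortest possible length, so every move has to be on a shortest route through the required cells.
Route from F: down 2 to O, right 2 to Q, up 2 to I — 6 moves in all.
Check: all required cells visited; 6 ≤ 6 moves.

F -> K -> O -> P -> Q -> M -> I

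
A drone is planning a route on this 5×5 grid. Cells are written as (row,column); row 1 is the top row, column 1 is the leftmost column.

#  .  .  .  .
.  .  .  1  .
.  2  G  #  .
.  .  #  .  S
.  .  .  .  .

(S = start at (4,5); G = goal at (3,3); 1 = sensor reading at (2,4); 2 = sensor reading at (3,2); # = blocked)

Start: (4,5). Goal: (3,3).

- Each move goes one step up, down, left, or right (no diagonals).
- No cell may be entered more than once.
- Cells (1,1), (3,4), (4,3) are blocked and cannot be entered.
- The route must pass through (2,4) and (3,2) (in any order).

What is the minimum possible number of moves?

7

Any route passes through (2,4) and (3,2) in some order between (4,5) and (3,3). Summing Manhattan distances along each leg and taking the cheapest ordering ((4,5) → (2,4) → (3,2) → (3,3)) gives a lower bound of 3 + 3 + 1 = 7 moves.
A route of 7 moves achieves this: (4,5) → (3,5) → (2,5) → (2,4) → (2,3) → (2,2) → (3,2) → (3,3).
Since 7 matches the lower bound, it is optimal.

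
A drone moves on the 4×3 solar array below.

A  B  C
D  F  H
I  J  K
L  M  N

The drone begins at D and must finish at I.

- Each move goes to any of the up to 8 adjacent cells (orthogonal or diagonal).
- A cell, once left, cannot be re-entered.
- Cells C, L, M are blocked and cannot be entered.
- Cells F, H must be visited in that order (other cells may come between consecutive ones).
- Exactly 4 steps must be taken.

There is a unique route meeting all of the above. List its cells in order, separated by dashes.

D - F - H - J - I

The waypoints must appear in the order F, H, with no cell reused.
Route from D: 2× right (reaching H), down-left to J, left to I — 4 moves in all.
Check: order respected (F at step 1, H at step 2); 4 moves as required.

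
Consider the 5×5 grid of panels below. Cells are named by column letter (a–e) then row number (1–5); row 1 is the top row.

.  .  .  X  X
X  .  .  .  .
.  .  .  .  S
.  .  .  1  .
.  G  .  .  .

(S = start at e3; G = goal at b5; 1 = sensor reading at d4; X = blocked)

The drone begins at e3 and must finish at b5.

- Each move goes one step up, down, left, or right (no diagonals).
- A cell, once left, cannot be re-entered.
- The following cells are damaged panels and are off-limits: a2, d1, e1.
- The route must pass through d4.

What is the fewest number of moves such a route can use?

Any route passes through d4 somewhere between e3 and b5. Summing Manhattan distances along the two legs (e3 → d4 → b5) gives a lower bound of 2 + 3 = 5 moves.
A route of 5 moves achieves this: e3 → e4 → d4 → d5 → c5 → b5.
Since 5 matches the lower bound, it is optimal.

5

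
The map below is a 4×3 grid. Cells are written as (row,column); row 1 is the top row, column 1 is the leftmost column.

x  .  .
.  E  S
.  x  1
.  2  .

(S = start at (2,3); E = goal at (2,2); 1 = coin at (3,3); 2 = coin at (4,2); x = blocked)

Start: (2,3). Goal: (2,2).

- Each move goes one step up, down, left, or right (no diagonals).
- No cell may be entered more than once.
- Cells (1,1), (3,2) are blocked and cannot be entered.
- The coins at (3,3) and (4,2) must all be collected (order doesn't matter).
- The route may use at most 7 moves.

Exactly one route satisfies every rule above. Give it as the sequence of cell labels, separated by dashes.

(2,3) - (3,3) - (4,3) - (4,2) - (4,1) - (3,1) - (2,1) - (2,2)

The budget equals the shortest possible length, so every move has to be on a shortest route through the required cells.
Route from (2,3): down 2 to (4,3), left 2 to (4,1), up 2 to (2,1), right 1 to (2,2) — 7 moves in all.
Check: all required cells visited; 7 ≤ 7 moves.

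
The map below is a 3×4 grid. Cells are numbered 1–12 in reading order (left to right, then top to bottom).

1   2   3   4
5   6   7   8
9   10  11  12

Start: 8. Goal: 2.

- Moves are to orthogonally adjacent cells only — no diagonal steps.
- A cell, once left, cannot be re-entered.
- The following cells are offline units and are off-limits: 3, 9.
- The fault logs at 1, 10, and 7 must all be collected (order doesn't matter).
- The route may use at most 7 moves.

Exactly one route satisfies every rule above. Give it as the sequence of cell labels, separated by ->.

8 -> 7 -> 11 -> 10 -> 6 -> 5 -> 1 -> 2

The budget equals the shortest possible length, so every move has to be on a shortest route through the required cells.
Route from 8: left 1 to 7, down 1 to 11, left 1 to 10, up 1 to 6, left 1 to 5, up 1 to 1, right 1 to 2 — 7 moves in all.
Check: all required cells visited; 7 ≤ 7 moves.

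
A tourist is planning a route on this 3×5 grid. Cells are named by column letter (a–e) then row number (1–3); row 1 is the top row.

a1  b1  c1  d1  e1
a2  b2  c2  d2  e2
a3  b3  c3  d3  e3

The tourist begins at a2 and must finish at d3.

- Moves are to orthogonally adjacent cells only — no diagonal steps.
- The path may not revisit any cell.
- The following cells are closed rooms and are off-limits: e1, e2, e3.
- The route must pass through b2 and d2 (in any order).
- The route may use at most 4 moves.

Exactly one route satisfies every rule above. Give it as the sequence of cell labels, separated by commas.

Any route must reach b2 and d2 and still end at d3 within 4 moves, so the order of the required stops is forced.
Route from a2: 3× right (reaching d2), down to d3 — 4 moves in all.
Check: all required cells visited; 4 ≤ 4 moves.

a2, b2, c2, d2, d3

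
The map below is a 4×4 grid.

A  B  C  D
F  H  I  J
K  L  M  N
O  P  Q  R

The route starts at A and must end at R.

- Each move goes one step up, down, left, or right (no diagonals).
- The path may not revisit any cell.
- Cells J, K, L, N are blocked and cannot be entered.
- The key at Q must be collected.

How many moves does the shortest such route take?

6

Any route passes through Q somewhere between A and R. Summing Manhattan distances along the two legs (A → Q → R) gives a lower bound of 5 + 1 = 6 moves.
A route of 6 moves achieves this: A → F → H → I → M → Q → R.
Since 6 matches the lower bound, it is optimal.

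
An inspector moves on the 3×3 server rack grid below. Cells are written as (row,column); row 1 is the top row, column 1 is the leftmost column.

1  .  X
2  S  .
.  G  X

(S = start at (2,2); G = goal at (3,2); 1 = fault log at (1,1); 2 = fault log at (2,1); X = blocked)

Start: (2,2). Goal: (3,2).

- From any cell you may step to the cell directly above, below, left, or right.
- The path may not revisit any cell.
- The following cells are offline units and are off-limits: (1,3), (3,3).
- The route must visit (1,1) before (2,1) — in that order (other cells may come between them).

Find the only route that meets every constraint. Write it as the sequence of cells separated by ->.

The waypoints must appear in the order (1,1), (2,1), with no cell reused.
Route from (2,2): up 1 to (1,2), left 1 to (1,1), down 2 to (3,1), right 1 to (3,2) — 5 moves in all.
Check: order respected (1 at step 2, 2 at step 3).

(2,2) -> (1,2) -> (1,1) -> (2,1) -> (3,1) -> (3,2)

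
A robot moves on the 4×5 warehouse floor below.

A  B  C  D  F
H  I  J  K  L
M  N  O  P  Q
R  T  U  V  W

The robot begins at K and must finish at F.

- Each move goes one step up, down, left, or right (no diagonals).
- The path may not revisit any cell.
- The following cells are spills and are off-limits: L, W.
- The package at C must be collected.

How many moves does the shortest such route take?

4

Any route passes through C somewhere between K and F. Summing Manhattan distances along the two legs (K → C → F) gives a lower bound of 2 + 2 = 4 moves.
A route of 4 moves achieves this: K → J → C → D → F.
Since 4 matches the lower bound, it is optimal.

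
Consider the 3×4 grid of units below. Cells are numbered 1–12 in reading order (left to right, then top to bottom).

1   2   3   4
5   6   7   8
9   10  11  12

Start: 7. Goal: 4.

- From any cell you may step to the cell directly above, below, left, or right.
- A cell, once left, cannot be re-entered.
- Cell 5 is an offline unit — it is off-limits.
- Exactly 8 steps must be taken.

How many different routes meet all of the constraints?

Need simple routes of exactly 8 moves from 7 to 4 (Manhattan distance 2, so 3 moves are spent on a detour and 3 undoing it).
Enumerating: 7 3 2 6 10 11 12 8 4 | 7 8 12 11 10 6 2 3 4.
That gives 2 routes.

2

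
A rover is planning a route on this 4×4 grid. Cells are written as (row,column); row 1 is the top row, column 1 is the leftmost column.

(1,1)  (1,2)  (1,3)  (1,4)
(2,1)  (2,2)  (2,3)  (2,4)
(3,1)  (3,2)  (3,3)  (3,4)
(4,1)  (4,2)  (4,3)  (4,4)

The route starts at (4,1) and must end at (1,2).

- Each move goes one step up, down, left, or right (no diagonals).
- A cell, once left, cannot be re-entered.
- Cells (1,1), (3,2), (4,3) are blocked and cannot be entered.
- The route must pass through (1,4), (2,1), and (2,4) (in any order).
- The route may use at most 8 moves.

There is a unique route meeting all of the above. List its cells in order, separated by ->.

Any route must reach (1,4), (2,1), and (2,4) and still end at (1,2) within 8 moves, so the order of the required stops is forced.
Route from (4,1): up 2 to (2,1), right 3 to (2,4), up 1 to (1,4), left 2 to (1,2) — 8 moves in all.
Check: all required cells visited; 8 ≤ 8 moves.

(4,1) -> (3,1) -> (2,1) -> (2,2) -> (2,3) -> (2,4) -> (1,4) -> (1,3) -> (1,2)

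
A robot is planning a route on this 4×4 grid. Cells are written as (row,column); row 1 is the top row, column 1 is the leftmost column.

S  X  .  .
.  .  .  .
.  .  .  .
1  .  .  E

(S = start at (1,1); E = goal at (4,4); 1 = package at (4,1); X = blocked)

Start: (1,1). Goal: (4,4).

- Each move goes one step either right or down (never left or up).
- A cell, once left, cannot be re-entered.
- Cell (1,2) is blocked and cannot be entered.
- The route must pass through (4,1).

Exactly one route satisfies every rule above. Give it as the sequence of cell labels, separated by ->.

Moves only go right or down, so the column and row indices never decrease.
Route from (1,1): down 3 to (4,1), right 3 to (4,4) — 6 moves in all.
Check: all required cells visited.

(1,1) -> (2,1) -> (3,1) -> (4,1) -> (4,2) -> (4,3) -> (4,4)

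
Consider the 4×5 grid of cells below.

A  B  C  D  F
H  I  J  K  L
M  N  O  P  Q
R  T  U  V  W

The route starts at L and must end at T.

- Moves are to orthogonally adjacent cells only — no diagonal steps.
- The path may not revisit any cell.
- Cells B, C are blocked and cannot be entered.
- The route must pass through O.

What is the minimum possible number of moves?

Any route passes through O somewhere between L and T. Summing Manhattan distances along the two legs (L → O → T) gives a lower bound of 3 + 2 = 5 moves.
A route of 5 moves achieves this: L → Q → P → O → U → T.
Since 5 matches the lower bound, it is optimal.

5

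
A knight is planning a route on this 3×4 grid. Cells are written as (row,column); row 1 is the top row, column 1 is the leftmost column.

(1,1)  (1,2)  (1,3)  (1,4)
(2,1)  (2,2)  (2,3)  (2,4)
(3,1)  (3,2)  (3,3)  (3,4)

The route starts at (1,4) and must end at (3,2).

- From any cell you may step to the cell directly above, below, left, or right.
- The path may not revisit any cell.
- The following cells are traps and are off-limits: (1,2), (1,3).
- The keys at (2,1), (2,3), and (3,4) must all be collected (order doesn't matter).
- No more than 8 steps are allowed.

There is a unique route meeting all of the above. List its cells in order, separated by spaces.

(1,4) (2,4) (3,4) (3,3) (2,3) (2,2) (2,1) (3,1) (3,2)

Any route must reach (2,1), (2,3), and (3,4) and still end at (3,2) within 8 moves, so the order of the required stops is forced.
Route from (1,4): down 2 to (3,4), left 1 to (3,3), up 1 to (2,3), left 2 to (2,1), down 1 to (3,1), right 1 to (3,2) — 8 moves in all.
Check: all required cells visited; 8 ≤ 8 moves.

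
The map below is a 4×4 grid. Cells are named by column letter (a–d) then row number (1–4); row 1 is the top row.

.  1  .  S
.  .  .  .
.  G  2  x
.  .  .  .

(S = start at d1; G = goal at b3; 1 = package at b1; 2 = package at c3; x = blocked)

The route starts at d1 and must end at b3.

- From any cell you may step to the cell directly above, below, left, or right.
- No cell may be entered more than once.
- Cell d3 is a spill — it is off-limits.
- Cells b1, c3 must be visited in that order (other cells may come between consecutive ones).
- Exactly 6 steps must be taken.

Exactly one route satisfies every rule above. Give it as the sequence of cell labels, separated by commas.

d1, c1, b1, b2, c2, c3, b3

The waypoints must appear in the order b1, c3, with no cell reused.
Route from d1: left 2 to b1, down 1 to b2, right 1 to c2, down 1 to c3, left 1 to b3 — 6 moves in all.
Check: order respected (1 at step 2, 2 at step 5); 6 moves as required.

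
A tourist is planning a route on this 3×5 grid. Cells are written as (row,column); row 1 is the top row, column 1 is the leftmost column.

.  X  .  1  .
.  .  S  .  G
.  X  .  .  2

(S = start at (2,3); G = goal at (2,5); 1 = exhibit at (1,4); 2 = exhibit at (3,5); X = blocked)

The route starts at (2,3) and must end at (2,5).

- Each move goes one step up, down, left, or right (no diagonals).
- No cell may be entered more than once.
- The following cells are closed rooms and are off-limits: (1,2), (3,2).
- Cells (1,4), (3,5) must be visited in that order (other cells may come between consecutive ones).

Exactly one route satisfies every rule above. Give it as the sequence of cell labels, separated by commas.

(2,3), (1,3), (1,4), (2,4), (3,4), (3,5), (2,5)

The waypoints must appear in the order (1,4), (3,5), with no cell reused.
Route from (2,3): up 1 to (1,3), right 1 to (1,4), down 2 to (3,4), right 1 to (3,5), up 1 to (2,5) — 6 moves in all.
Check: order respected (1 at step 2, 2 at step 5).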